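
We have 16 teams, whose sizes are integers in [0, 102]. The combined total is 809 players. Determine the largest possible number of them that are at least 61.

With k values at 61 or above and the rest at least 0, the sum is at least 0 + 61k.
Since the sum is 809, we need 61k ≤ 809, i.e. k ≤ 13.
k = 13 is achieved by 13 values at 61 and 3 at 0, total 793; add 16 to one value (staying below 61) to reach 809.

13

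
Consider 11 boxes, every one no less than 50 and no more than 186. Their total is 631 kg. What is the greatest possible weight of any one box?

131

To make one box as large as possible, make the other 10 as small as possible.
The other 10 contribute at least 10 × 50 = 500, leaving at most 631 − 500 = 131.
Since 131 ≤ 186, this is achievable: one at 131 and 10 at 50.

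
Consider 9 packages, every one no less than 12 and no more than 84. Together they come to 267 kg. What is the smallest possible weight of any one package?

12

Minimizing one value means maximizing the remaining 8.
The other 8 can take up 8 × 84 = 672 ≥ 267 − 12, so one package can sit at its floor of 12.
Achievable: one at 12 and the other 8 totalling 255, which fits since 8 × 12 ≤ 255 ≤ 8 × 84.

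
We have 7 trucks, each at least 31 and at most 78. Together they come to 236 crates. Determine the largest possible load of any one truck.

To make one truck as large as possible, make the other 6 as small as possible.
The other 6 contribute at least 6 × 31 = 186, leaving at most 236 − 186 = 50.
Since 50 ≤ 78, this is achievable: one at 50 and 6 at 31.

50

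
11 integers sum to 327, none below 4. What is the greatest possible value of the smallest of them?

If every one of the 11 were at least 30, the total would be at least 11 × 30 = 330 > 327.
Taking 3 copies of 29 and 8 copies of 30 gives exactly 327, so 29 is attained.

29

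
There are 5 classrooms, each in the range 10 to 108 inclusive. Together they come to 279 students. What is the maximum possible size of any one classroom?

Maximizing one value means minimizing the remaining 4.
The other 4 contribute at least 4 × 10 = 40, leaving at most 279 − 40 = 239.
But each classroom is capped at 108, so the maximum is 108.
Achievable: one at 108 and the other 4 totalling 171, which fits since 4 × 10 ≤ 171 ≤ 4 × 108.

108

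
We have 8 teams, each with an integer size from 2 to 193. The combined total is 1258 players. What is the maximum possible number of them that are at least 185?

Suppose k of them are at least 185. Those contribute at least 185 each and the other 8 − k at least 2 each.
So the total is at least 185k + 2(8 − k) = 16 + 183k. This must be ≤ 1258, giving k ≤ 6.
k = 6 is achieved by 6 values at 185 and 2 at 2, total 1114; add 144 to one value (staying below 185) to reach 1258.

6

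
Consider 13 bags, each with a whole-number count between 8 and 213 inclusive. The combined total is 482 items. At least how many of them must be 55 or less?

6

Each value above 55 is at least 56, contributing at least 56 − 8 = 48 above the floor 8.
The sum exceeds the floor total 104 by 378, so at most ⌊378/48⌋ = 7 exceed 55, and at least 6 are ≤ 55.
Exactly 6 works: 6 values at 8 and 7 at 56 total 440; raise one of the low values by 42 (still ≤ 55) to hit 482.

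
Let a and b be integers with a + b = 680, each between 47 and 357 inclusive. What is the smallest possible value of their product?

For a fixed sum, ab is smallest when a and b are as far apart as possible.
The extreme feasible split is a = 323, b = 357, giving ab = 115311.

115311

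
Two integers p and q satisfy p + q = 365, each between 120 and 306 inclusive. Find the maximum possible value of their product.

For a fixed sum, the product pq is largest when p and q are as close as possible.
Taking p = 182 and q = 183 (both in [120, 306]) gives pq = 33306.

33306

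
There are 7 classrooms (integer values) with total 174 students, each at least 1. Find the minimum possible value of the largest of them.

If every one of the 7 were at most 24, the total would be at most 7 × 24 = 168 < 174.
Equality holds with 6 values of 25 and 1 value of 24.

25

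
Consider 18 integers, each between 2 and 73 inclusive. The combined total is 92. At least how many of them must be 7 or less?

Let j be the number exceeding 7. Then the total is ≥ 8·j + 2·(18 − j) = 36 + 6j.
So 6j ≤ 56 and j ≤ 9; hence at least 18 − 9 = 9 are ≤ 7.
Exactly 9 works: 9 values at 2 and 9 at 8 total 90; raise one of the low values by 2 (still ≤ 7) to hit 92.

9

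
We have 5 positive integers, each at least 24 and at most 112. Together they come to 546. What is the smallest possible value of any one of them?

To make one integer as small as possible, make the other 4 as large as possible.
The other 4 contribute at most 4 × 112 = 448, leaving at least 546 − 448 = 98.
Since 98 ≥ 24, this is achievable: one at 98 and 4 at 112.

98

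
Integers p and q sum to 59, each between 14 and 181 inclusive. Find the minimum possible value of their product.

For a fixed sum, pq is smallest when p and q are as far apart as possible.
The extreme feasible split is p = 14, q = 45, giving pq = 630.

630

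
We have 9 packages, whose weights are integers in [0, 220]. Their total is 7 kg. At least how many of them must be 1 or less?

If only k of them are at most 1, the other 9 − k are at least 2, so the total is at least (9 − k)·2 + k·0.
This is ≤ 7, so (9 − k)·2 + 0k ≤ 7, which gives k ≥ 6.
Exactly 6 works: 6 values at 0 and 3 at 2 total 6; raise one of the low values by 1 (still ≤ 1) to hit 7.

6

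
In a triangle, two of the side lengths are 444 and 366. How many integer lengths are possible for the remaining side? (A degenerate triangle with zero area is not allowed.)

731

The triangle inequality gives |444 − 366| < c < 444 + 366, i.e. 78 < c < 810.
So c can be any integer from 79 to 809: 731 values.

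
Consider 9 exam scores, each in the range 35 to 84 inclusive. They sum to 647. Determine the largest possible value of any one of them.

To make one score as large as possible, make the other 8 as small as possible.
The other 8 contribute at least 8 × 35 = 280, leaving at most 647 − 280 = 367.
But each score is capped at 84, so the maximum is 84.
Achievable: one at 84 and the other 8 totalling 563, which fits since 8 × 35 ≤ 563 ≤ 8 × 84.

84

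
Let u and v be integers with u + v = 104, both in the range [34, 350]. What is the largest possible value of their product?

2704

For a fixed sum, the product uv is largest when u and v are as close as possible.
Taking u = 52 and v = 52 (both in [34, 350]) gives uv = 2704.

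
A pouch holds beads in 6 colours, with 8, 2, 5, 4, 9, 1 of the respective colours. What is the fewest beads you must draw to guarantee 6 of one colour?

23

In the worst case you take as many as possible of each colour without reaching 6: 5 + 2 + 5 + 4 + 5 + 1 = 22.
The next one must give 6 of some colour, so 22 + 1 = 23.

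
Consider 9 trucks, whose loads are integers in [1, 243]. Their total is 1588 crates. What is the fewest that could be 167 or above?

If only k of them are at least 167, the other 9 − k are at most 166, so the total is at most k·243 + (9 − k)·166.
This must reach 1588, so k·243 + (9 − k)·166 ≥ 1588, giving k ≥ 2.
Exactly 2 works: 2 values at 243 and 7 at 166 total 1648; lower one of the high values by 60 (still ≥ 167) to hit 1588.

2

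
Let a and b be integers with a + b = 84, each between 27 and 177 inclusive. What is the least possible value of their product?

1539

For a fixed sum, ab is smallest when a and b are as far apart as possible.
At the endpoint a = 27, b = 84 − 27 = 57, so ab = 27 × 57 = 1539.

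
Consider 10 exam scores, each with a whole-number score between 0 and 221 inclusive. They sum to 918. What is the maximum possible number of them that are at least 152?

Suppose k of them are at least 152. Those contribute at least 152 each and the other 10 − k at least 0 each.
So the total is at least 152k + 0(10 − k) = 0 + 152k. This must be ≤ 918, giving k ≤ 6.
k = 6 is achieved by 6 values at 152 and 4 at 0, total 912; add 6 to one value (staying below 152) to reach 918.

6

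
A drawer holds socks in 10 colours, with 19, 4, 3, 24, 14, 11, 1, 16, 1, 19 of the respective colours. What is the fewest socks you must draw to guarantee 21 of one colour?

109

In the worst case you take as many as possible of each colour without reaching 21: 19 + 4 + 3 + 20 + 14 + 11 + 1 + 16 + 1 + 19 = 108.
The next one must give 21 of some colour, so 108 + 1 = 109.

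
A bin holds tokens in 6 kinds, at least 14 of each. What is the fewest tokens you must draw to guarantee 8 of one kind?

43

You could draw 7 of every kind without reaching 8 of any — 42 in all.
One more forces 8 of some kind, so 42 + 1 = 43.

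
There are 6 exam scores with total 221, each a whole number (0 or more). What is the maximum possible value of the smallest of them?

The average is 221/6 < 37, so some value is ≤ 36.
Taking 1 copy of 36 and 5 copies of 37 gives exactly 221, so 36 is attained.

36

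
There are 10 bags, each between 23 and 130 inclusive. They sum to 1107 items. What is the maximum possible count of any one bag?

To make one bag as large as possible, make the other 9 as small as possible.
The other 9 contribute at least 9 × 23 = 207, leaving at most 1107 − 207 = 900.
But each bag is capped at 130, so the maximum is 130.
Achievable: one at 130 and the other 9 totalling 977, which fits since 9 × 23 ≤ 977 ≤ 9 × 130.

130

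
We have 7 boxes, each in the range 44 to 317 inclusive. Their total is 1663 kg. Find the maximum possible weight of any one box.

317

To make one box as large as possible, make the other 6 as small as possible.
The other 6 contribute at least 6 × 44 = 264, leaving at most 1663 − 264 = 1399.
But each box is capped at 317, so the maximum is 317.
Achievable: one at 317 and the other 6 totalling 1346, which fits since 6 × 44 ≤ 1346 ≤ 6 × 317.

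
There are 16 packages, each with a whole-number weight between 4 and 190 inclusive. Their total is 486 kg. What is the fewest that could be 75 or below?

Let j be the number exceeding 75. Then the total is ≥ 76·j + 4·(16 − j) = 64 + 72j.
So 72j ≤ 422 and j ≤ 5; hence at least 16 − 5 = 11 are ≤ 75.
Exactly 11 works: 11 values at 4 and 5 at 76 total 424; raise one of the low values by 62 (still ≤ 75) to hit 486.

11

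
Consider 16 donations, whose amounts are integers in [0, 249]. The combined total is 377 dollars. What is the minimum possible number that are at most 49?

Each value above 49 is at least 50, contributing at least 50 − 0 = 50 above the floor 0.
The sum exceeds the floor total 0 by 377, so at most ⌊377/50⌋ = 7 exceed 49, and at least 9 are ≤ 49.
Exactly 9 works: 9 values at 0 and 7 at 50 total 350; raise one of the low values by 27 (still ≤ 49) to hit 377.

9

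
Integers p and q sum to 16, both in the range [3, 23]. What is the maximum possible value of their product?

64

For a fixed sum, the product pq is largest when p and q are as close as possible.
Taking p = 8 and q = 8 (both in [3, 23]) gives pq = 64.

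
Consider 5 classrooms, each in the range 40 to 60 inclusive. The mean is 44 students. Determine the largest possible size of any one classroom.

60

Maximizing one value means minimizing the remaining 4.
The total is 5 × 44 = 220.
The other 4 contribute at least 4 × 40 = 160, leaving at most 220 − 160 = 60.
Since 60 ≤ 60, this is achievable: one at 60 and 4 at 40.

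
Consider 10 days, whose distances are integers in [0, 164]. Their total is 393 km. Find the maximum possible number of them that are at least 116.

3

Suppose k of them are at least 116. Those contribute at least 116 each and the other 10 − k at least 0 each.
So the total is at least 116k + 0(10 − k) = 0 + 116k. This must be ≤ 393, giving k ≤ 3.
k = 3 is achieved by 3 values at 116 and 7 at 0, total 348; add 45 to one value (staying below 116) to reach 393.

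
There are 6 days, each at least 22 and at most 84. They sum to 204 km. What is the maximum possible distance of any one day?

84

Maximizing one value means minimizing the remaining 5.
The other 5 contribute at least 5 × 22 = 110, leaving at most 204 − 110 = 94.
But each day is capped at 84, so the maximum is 84.
Achievable: one at 84 and the other 5 totalling 120, which fits since 5 × 22 ≤ 120 ≤ 5 × 84.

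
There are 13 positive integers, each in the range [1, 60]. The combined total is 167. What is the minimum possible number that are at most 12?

If only k of them are at most 12, the other 13 − k are at least 13, so the total is at least (13 − k)·13 + k·1.
This is ≤ 167, so (13 − k)·13 + 1k ≤ 167, which gives k ≥ 1.
Exactly 1 works: 1 value at 1 and 12 at 13 total 157; raise one of the low values by 10 (still ≤ 12) to hit 167.

1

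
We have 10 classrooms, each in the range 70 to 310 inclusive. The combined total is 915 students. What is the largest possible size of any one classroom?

285

Maximizing one value means minimizing the remaining 9.
The other 9 contribute at least 9 × 70 = 630, leaving at most 915 − 630 = 285.
Since 285 ≤ 310, this is achievable: one at 285 and 9 at 70.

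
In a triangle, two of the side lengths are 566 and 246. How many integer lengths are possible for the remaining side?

491

The triangle inequality gives |566 − 246| < c < 566 + 246, i.e. 320 < c < 812.
So c can be any integer from 321 to 811: 491 values.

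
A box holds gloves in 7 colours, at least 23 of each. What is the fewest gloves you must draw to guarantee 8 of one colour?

You could draw 7 of every colour without reaching 8 of any — 49 in all.
One more forces 8 of some colour, so 49 + 1 = 50.

50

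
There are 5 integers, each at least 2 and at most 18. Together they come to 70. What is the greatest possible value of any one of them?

Maximizing one value means minimizing the remaining 4.
The other 4 contribute at least 4 × 2 = 8, leaving at most 70 − 8 = 62.
But each integer is capped at 18, so the maximum is 18.
Achievable: one at 18 and the other 4 totalling 52, which fits since 4 × 2 ≤ 52 ≤ 4 × 18.

18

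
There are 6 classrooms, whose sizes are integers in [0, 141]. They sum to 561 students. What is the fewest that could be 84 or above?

If only k of them are at least 84, the other 6 − k are at most 83, so the total is at most k·141 + (6 − k)·83.
This must reach 561, so k·141 + (6 − k)·83 ≥ 561, giving k ≥ 2.
Exactly 2 works: 2 values at 141 and 4 at 83 total 614; lower one of the high values by 53 (still ≥ 84) to hit 561.

2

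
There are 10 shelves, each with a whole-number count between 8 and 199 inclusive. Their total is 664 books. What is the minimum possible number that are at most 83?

If only k of them are at most 83, the other 10 − k are at least 84, so the total is at least (10 − k)·84 + k·8.
This is ≤ 664, so (10 − k)·84 + 8k ≤ 664, which gives k ≥ 3.
Exactly 3 works: 3 values at 8 and 7 at 84 total 612; raise one of the low values by 52 (still ≤ 83) to hit 664.

3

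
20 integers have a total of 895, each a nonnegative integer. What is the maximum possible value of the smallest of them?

44

The 20 values sum to 895, so their minimum is at most ⌊895/20⌋ = 44.
Taking 5 copies of 44 and 15 copies of 45 gives exactly 895, so 44 is attained.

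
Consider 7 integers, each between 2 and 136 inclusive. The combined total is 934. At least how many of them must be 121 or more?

6

Each value short of 121 is at most 120, costing at least 136 − 120 = 16 against the maximum total of 952.
We can afford to lose at most 952 − 934 = 18, so at most ⌊18/16⌋ = 1 fall short, and at least 6 are ≥ 121.
Exactly 6 works: 6 values at 136 and 1 at 120 total 936; lower one of the high values by 2 (still ≥ 121) to hit 934.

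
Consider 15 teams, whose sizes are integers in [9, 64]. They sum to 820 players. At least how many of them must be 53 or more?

4

Each value short of 53 is at most 52, costing at least 64 − 52 = 12 against the maximum total of 960.
We can afford to lose at most 960 − 820 = 140, so at most ⌊140/12⌋ = 11 fall short, and at least 4 are ≥ 53.
Exactly 4 works: 4 values at 64 and 11 at 52 total 828; lower one of the high values by 8 (still ≥ 53) to hit 820.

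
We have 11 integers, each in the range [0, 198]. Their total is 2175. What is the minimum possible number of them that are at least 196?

10

If only k of them are at least 196, the other 11 − k are at most 195, so the total is at most k·198 + (11 − k)·195.
This must reach 2175, so k·198 + (11 − k)·195 ≥ 2175, giving k ≥ 10.
Exactly 10 works: 10 values at 198 and 1 at 195 total 2175.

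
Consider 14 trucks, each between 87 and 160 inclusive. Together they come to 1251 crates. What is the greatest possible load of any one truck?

120

Maximizing one value means minimizing the remaining 13.
The other 13 contribute at least 13 × 87 = 1131, leaving at most 1251 − 1131 = 120.
Since 120 ≤ 160, this is achievable: one at 120 and 13 at 87.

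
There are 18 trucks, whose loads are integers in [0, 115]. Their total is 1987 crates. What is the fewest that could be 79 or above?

16

If only k of them are at least 79, the other 18 − k are at most 78, so the total is at most k·115 + (18 − k)·78.
This must reach 1987, so k·115 + (18 − k)·78 ≥ 1987, giving k ≥ 16.
Exactly 16 works: 16 values at 115 and 2 at 78 total 1996; lower one of the high values by 9 (still ≥ 79) to hit 1987.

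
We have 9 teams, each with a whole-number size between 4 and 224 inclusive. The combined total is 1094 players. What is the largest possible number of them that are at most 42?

5

Suppose k of them are at most 42. Those contribute at most 42 each and the rest at most 224 each.
So the total is at most 42k + 224(9 − k) = 2016 − 182k. This must still be ≥ 1094, so k ≤ 5.
k = 5 is achieved by 5 values at 42 and 4 at 224, total 1106; lower one of the 224's by 12 (still > 42) to reach 1094.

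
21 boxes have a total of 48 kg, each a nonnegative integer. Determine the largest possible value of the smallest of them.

The average is 48/21 < 3, so some value is ≤ 2.
Achievable: 15 of them at 2 and 6 at 3 total 48.

2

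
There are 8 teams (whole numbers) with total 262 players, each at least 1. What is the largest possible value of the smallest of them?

The average is 262/8 < 33, so some value is ≤ 32.
Equality holds with 2 values of 32 and 6 values of 33.

32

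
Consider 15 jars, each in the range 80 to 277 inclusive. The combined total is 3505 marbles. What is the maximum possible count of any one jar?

To make one jar as large as possible, make the other 14 as small as possible.
The other 14 contribute at least 14 × 80 = 1120, leaving at most 3505 − 1120 = 2385.
But each jar is capped at 277, so the maximum is 277.
Achievable: one at 277 and the other 14 totalling 3228, which fits since 14 × 80 ≤ 3228 ≤ 14 × 277.

277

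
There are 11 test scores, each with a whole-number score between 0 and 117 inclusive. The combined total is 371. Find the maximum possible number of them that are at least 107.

If k of the values are ≥ 107, the total is ≥ 107k + 0(11 − k).
Setting 107k + 0(11 − k) ≤ 371 gives 107k ≤ 371, so k ≤ 3.
k = 3 is achieved by 3 values at 107 and 8 at 0, total 321; add 50 to one value (staying below 107) to reach 371.

3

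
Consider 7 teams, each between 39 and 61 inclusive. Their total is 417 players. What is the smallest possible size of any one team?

Minimizing one value means maximizing the remaining 6.
The other 6 contribute at most 6 × 61 = 366, leaving at least 417 − 366 = 51.
Since 51 ≥ 39, this is achievable: one at 51 and 6 at 61.

51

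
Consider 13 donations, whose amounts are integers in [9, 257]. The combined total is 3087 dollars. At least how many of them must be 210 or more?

Each value short of 210 is at most 209, costing at least 257 − 209 = 48 against the maximum total of 3341.
We can afford to lose at most 3341 − 3087 = 254, so at most ⌊254/48⌋ = 5 fall short, and at least 8 are ≥ 210.
Exactly 8 works: 8 values at 257 and 5 at 209 total 3101; lower one of the high values by 14 (still ≥ 210) to hit 3087.

8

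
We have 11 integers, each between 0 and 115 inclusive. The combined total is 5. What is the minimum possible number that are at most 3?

Let j be the number exceeding 3. Then the total is ≥ 4·j + 0·(11 − j) = 0 + 4j.
So 4j ≤ 5 and j ≤ 1; hence at least 11 − 1 = 10 are ≤ 3.
Exactly 10 works: 10 values at 0 and 1 at 4 total 4; raise one of the low values by 1 (still ≤ 3) to hit 5.

10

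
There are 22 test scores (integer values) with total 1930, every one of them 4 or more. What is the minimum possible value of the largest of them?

The average is 1930/22 > 87, so not all 22 can be 87 or less; the largest is ≥ 88.
Equality holds with 16 values of 88 and 6 values of 87.

88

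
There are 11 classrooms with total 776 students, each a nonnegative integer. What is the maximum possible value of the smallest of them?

If every one of the 11 were at least 71, the total would be at least 11 × 71 = 781 > 776.
Achievable: 5 of them at 70 and 6 at 71 total 776.

70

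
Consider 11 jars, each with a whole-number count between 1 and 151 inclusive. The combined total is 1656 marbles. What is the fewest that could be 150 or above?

9

Suppose at most 11 − j of them reach 150; then j values are ≤ 149 and the rest ≤ 151.
The total is then ≤ 149·j + 151·(11 − j) = 1661 − 2j. For this to be ≥ 1656 we need j ≤ 2, so at least 11 − 2 = 9 must reach 150.
Exactly 9 works: 9 values at 151 and 2 at 149 total 1657; lower one of the high values by 1 (still ≥ 150) to hit 1656.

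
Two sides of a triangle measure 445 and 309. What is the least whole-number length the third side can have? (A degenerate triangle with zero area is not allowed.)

137

The third side must exceed |445 − 309| = 136.
The smallest integer above 136 is 137.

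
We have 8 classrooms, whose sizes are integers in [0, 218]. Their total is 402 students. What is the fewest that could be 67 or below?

If only k of them are at most 67, the other 8 − k are at least 68, so the total is at least (8 − k)·68 + k·0.
This is ≤ 402, so (8 − k)·68 + 0k ≤ 402, which gives k ≥ 3.
Exactly 3 works: 3 values at 0 and 5 at 68 total 340; raise one of the low values by 62 (still ≤ 67) to hit 402.

3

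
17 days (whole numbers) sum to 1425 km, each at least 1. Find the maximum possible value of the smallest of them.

83

The average is 1425/17 < 84, so some value is ≤ 83.
Equality holds with 3 values of 83 and 14 values of 84.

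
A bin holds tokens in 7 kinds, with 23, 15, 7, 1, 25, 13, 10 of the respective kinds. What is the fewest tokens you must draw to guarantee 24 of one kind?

93

In the worst case you take as many as possible of each kind without reaching 24: 23 + 15 + 7 + 1 + 23 + 13 + 10 = 92.
The next one must give 24 of some kind, so 92 + 1 = 93.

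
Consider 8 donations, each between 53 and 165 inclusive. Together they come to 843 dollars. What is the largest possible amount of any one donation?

165

To make one donation as large as possible, make the other 7 as small as possible.
The other 7 contribute at least 7 × 53 = 371, leaving at most 843 − 371 = 472.
But each donation is capped at 165, so the maximum is 165.
Achievable: one at 165 and the other 7 totalling 678, which fits since 7 × 53 ≤ 678 ≤ 7 × 165.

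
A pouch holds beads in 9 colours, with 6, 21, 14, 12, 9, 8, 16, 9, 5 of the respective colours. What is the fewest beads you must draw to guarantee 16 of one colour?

In the worst case you take as many as possible of each colour without reaching 16: 6 + 15 + 14 + 12 + 9 + 8 + 15 + 9 + 5 = 93.
The next one must give 16 of some colour, so 93 + 1 = 94.

94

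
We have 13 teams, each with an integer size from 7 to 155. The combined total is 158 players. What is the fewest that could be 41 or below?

If only k of them are at most 41, the other 13 − k are at least 42, so the total is at least (13 − k)·42 + k·7.
This is ≤ 158, so (13 − k)·42 + 7k ≤ 158, which gives k ≥ 12.
Exactly 12 works: 12 values at 7 and 1 at 42 total 126; raise one of the low values by 32 (still ≤ 41) to hit 158.

12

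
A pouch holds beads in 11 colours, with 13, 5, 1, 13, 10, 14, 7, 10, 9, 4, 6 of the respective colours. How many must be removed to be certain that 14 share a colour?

In the worst case you take as many as possible of each colour without reaching 14: 13 + 5 + 1 + 13 + 10 + 13 + 7 + 10 + 9 + 4 + 6 = 91.
The next one must give 14 of some colour, so 91 + 1 = 92.

92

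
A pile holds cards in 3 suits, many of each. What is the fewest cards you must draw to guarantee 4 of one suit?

In the worst case you draw 3 of each of the 3 suits: 3 × 3 = 9.
One more forces 4 of some suit, so 9 + 1 = 10.

10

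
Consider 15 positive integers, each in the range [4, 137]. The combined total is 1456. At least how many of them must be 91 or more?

3

If only k of them are at least 91, the other 15 − k are at most 90, so the total is at most k·137 + (15 − k)·90.
This must reach 1456, so k·137 + (15 − k)·90 ≥ 1456, giving k ≥ 3.
Exactly 3 works: 3 values at 137 and 12 at 90 total 1491; lower one of the high values by 35 (still ≥ 91) to hit 1456.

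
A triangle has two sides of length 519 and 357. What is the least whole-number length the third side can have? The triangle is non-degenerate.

The third side must exceed |519 − 357| = 162.
The smallest integer above 162 is 163.

163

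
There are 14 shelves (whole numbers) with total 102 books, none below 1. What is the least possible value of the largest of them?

Some value must be at least ⌈102/14⌉ = 8, since 14 × 7 = 98 < 102.
Equality holds with 4 values of 8 and 10 values of 7.

8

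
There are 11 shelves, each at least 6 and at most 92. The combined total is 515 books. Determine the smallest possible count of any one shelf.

6

Minimizing one value means maximizing the remaining 10.
The other 10 can take up 10 × 92 = 920 ≥ 515 − 6, so one shelf can sit at its floor of 6.
Achievable: one at 6 and the other 10 totalling 509, which fits since 10 × 6 ≤ 509 ≤ 10 × 92.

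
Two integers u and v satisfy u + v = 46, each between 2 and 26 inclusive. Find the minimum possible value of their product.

520

uv = u(46 − u) is concave in u, so over [20, 26] it is minimized at an endpoint.
The extreme feasible split is u = 20, v = 26, giving uv = 520.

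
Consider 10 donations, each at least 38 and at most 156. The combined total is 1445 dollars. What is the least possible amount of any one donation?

41

To make one donation as small as possible, make the other 9 as large as possible.
The other 9 contribute at most 9 × 156 = 1404, leaving at least 1445 − 1404 = 41.
Since 41 ≥ 38, this is achievable: one at 41 and 9 at 156.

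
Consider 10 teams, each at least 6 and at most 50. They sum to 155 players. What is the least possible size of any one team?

To make one team as small as possible, make the other 9 as large as possible.
The other 9 can take up 9 × 50 = 450 ≥ 155 − 6, so one team can sit at its floor of 6.
Achievable: one at 6 and the other 9 totalling 149, which fits since 9 × 6 ≤ 149 ≤ 9 × 50.

6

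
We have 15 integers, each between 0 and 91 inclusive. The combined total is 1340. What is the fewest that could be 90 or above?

3

Suppose at most 15 − j of them reach 90; then j values are ≤ 89 and the rest ≤ 91.
The total is then ≤ 89·j + 91·(15 − j) = 1365 − 2j. For this to be ≥ 1340 we need j ≤ 12, so at least 15 − 12 = 3 must reach 90.
Exactly 3 works: 3 values at 91 and 12 at 89 total 1341; lower one of the high values by 1 (still ≥ 90) to hit 1340.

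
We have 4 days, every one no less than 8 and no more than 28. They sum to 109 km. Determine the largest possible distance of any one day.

To make one day as large as possible, make the other 3 as small as possible.
The other 3 contribute at least 3 × 8 = 24, leaving at most 109 − 24 = 85.
But each day is capped at 28, so the maximum is 28.
Achievable: one at 28 and the other 3 totalling 81, which fits since 3 × 8 ≤ 81 ≤ 3 × 28.

28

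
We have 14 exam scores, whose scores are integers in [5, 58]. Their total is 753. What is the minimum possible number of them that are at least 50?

Each value short of 50 is at most 49, costing at least 58 − 49 = 9 against the maximum total of 812.
We can afford to lose at most 812 − 753 = 59, so at most ⌊59/9⌋ = 6 fall short, and at least 8 are ≥ 50.
Exactly 8 works: 8 values at 58 and 6 at 49 total 758; lower one of the high values by 5 (still ≥ 50) to hit 753.

8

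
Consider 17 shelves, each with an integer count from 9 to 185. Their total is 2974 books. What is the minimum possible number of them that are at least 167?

8

If only k of them are at least 167, the other 17 − k are at most 166, so the total is at most k·185 + (17 − k)·166.
This must reach 2974, so k·185 + (17 − k)·166 ≥ 2974, giving k ≥ 8.
Exactly 8 works: 8 values at 185 and 9 at 166 total 2974.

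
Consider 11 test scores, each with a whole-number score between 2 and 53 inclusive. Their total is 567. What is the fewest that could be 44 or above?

10

If only k of them are at least 44, the other 11 − k are at most 43, so the total is at most k·53 + (11 − k)·43.
This must reach 567, so k·53 + (11 − k)·43 ≥ 567, giving k ≥ 10.
Exactly 10 works: 10 values at 53 and 1 at 43 total 573; lower one of the high values by 6 (still ≥ 44) to hit 567.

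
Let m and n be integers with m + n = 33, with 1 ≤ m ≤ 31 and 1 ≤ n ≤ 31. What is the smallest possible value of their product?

Since m + n is fixed, pushing one of them to its bound minimizes the product.
At the endpoint m = 2, n = 33 − 2 = 31, so mn = 2 × 31 = 62.

62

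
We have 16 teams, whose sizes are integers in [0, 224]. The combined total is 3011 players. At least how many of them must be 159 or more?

8

If only k of them are at least 159, the other 16 − k are at most 158, so the total is at most k·224 + (16 − k)·158.
This must reach 3011, so k·224 + (16 − k)·158 ≥ 3011, giving k ≥ 8.
Exactly 8 works: 8 values at 224 and 8 at 158 total 3056; lower one of the high values by 45 (still ≥ 159) to hit 3011.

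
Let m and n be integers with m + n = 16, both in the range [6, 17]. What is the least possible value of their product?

60

For a fixed sum, mn is smallest when m and n are as far apart as possible.
The extreme feasible split is m = 6, n = 10, giving mn = 60.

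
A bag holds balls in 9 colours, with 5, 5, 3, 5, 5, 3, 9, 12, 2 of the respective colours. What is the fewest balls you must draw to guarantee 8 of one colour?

In the worst case you take as many as possible of each colour without reaching 8: 5 + 5 + 3 + 5 + 5 + 3 + 7 + 7 + 2 = 42.
The next one must give 8 of some colour, so 42 + 1 = 43.

43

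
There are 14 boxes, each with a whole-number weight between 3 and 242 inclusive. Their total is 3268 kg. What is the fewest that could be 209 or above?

Each value short of 209 is at most 208, costing at least 242 − 208 = 34 against the maximum total of 3388.
We can afford to lose at most 3388 − 3268 = 120, so at most ⌊120/34⌋ = 3 fall short, and at least 11 are ≥ 209.
Exactly 11 works: 11 values at 242 and 3 at 208 total 3286; lower one of the high values by 18 (still ≥ 209) to hit 3268.

11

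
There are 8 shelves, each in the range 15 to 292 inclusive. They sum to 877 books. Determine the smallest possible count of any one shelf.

To make one shelf as small as possible, make the other 7 as large as possible.
The other 7 can take up 7 × 292 = 2044 ≥ 877 − 15, so one shelf can sit at its floor of 15.
Achievable: one at 15 and the other 7 totalling 862, which fits since 7 × 15 ≤ 862 ≤ 7 × 292.

15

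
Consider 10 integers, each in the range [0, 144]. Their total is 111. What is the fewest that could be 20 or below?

5

Each value above 20 is at least 21, contributing at least 21 − 0 = 21 above the floor 0.
The sum exceeds the floor total 0 by 111, so at most ⌊111/21⌋ = 5 exceed 20, and at least 5 are ≤ 20.
Exactly 5 works: 5 values at 0 and 5 at 21 total 105; raise one of the low values by 6 (still ≤ 20) to hit 111.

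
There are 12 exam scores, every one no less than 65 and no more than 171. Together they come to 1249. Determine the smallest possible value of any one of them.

To make one score as small as possible, make the other 11 as large as possible.
The other 11 can take up 11 × 171 = 1881 ≥ 1249 − 65, so one score can sit at its floor of 65.
Achievable: one at 65 and the other 11 totalling 1184, which fits since 11 × 65 ≤ 1184 ≤ 11 × 171.

65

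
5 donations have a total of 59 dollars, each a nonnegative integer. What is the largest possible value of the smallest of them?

The 5 values sum to 59, so their minimum is at most ⌊59/5⌋ = 11.
Achievable: 1 of them at 11 and 4 at 12 total 59.

11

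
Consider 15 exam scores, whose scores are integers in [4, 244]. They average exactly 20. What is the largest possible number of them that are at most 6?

The total is 15 × 20 = 300.
Each value at 6 or below falls at least 244 − 6 = 238 short of the ceiling 244.
The ceiling total is 15 × 244 = 3660, and we need 300, so at most ⌊(3660 − 300)/238⌋ = 14 can be that low.
k = 14 is achieved by 14 values at 6 and 1 at 244, total 328; lower one of the 244's by 28 (still > 6) to reach 300.

14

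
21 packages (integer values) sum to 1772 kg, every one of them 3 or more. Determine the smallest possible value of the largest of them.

85

Some value must be at least ⌈1772/21⌉ = 85, since 21 × 84 = 1764 < 1772.
Achievable: 8 of them at 85 and 13 at 84 total 1772.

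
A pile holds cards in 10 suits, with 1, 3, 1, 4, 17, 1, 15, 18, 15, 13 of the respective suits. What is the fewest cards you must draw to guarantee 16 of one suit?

84

In the worst case you take as many as possible of each suit without reaching 16: 1 + 3 + 1 + 4 + 15 + 1 + 15 + 15 + 15 + 13 = 83.
The next one must give 16 of some suit, so 83 + 1 = 84.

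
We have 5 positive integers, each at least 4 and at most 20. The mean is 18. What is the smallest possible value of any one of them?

Minimizing one value means maximizing the remaining 4.
The total is 5 × 18 = 90.
The other 4 contribute at most 4 × 20 = 80, leaving at least 90 − 80 = 10.
Since 10 ≥ 4, this is achievable: one at 10 and 4 at 20.

10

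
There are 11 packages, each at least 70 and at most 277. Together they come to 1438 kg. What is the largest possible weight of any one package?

To make one package as large as possible, make the other 10 as small as possible.
The other 10 contribute at least 10 × 70 = 700, leaving at most 1438 − 700 = 738.
But each package is capped at 277, so the maximum is 277.
Achievable: one at 277 and the other 10 totalling 1161, which fits since 10 × 70 ≤ 1161 ≤ 10 × 277.

277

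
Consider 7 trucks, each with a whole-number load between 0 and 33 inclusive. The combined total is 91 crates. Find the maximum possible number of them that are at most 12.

6

Each value at 12 or below falls at least 33 − 12 = 21 short of the ceiling 33.
The ceiling total is 7 × 33 = 231, and we need 91, so at most ⌊(231 − 91)/21⌋ = 6 can be that low.
k = 6 is achieved by 6 values at 12 and 1 at 33, total 105; lower one of the 33's by 14 (still > 12) to reach 91.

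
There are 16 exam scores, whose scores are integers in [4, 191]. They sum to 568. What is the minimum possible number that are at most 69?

9

Let j be the number exceeding 69. Then the total is ≥ 70·j + 4·(16 − j) = 64 + 66j.
So 66j ≤ 504 and j ≤ 7; hence at least 16 − 7 = 9 are ≤ 69.
Exactly 9 works: 9 values at 4 and 7 at 70 total 526; raise one of the low values by 42 (still ≤ 69) to hit 568.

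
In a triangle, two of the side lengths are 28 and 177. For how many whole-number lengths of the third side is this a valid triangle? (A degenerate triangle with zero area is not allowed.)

The triangle inequality gives |28 − 177| < c < 28 + 177, i.e. 149 < c < 205.
So c can be any integer from 150 to 204: 55 values.

55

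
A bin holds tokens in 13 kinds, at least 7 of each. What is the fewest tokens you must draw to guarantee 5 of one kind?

53

You could draw 4 of every kind without reaching 5 of any — 52 in all.
One more forces 5 of some kind, so 52 + 1 = 53.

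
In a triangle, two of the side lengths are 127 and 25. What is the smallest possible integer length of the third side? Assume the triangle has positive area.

103

The third side must exceed |127 − 25| = 102.
The smallest integer above 102 is 103.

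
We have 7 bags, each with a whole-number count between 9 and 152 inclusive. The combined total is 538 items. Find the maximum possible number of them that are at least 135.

3

If k of the values are ≥ 135, the total is ≥ 135k + 9(7 − k).
Setting 135k + 9(7 − k) ≤ 538 gives 126k ≤ 475, so k ≤ 3.
k = 3 is achieved by 3 values at 135 and 4 at 9, total 441; add 97 to one value (staying below 135) to reach 538.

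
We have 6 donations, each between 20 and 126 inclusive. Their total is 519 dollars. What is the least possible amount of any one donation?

20

Minimizing one value means maximizing the remaining 5.
The other 5 can take up 5 × 126 = 630 ≥ 519 − 20, so one donation can sit at its floor of 20.
Achievable: one at 20 and the other 5 totalling 499, which fits since 5 × 20 ≤ 499 ≤ 5 × 126.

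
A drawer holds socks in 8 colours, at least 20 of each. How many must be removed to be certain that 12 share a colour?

In the worst case you draw 11 of each of the 8 colours: 8 × 11 = 88.
One more forces 12 of some colour, so 88 + 1 = 89.

89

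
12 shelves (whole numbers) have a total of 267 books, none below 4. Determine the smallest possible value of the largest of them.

23

The 12 values sum to 267, so their maximum is at least ⌈267/12⌉ = 23.
Equality holds with 3 values of 23 and 9 values of 22.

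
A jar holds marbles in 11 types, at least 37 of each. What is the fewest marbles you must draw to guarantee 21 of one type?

You could draw 20 of every type without reaching 21 of any — 220 in all.
One more forces 21 of some type, so 220 + 1 = 221.

221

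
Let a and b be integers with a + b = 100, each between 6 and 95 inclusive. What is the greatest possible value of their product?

2500

With a + b fixed, ab peaks when the two are closest together.
Taking a = 50 and b = 50 (both in [6, 95]) gives ab = 2500.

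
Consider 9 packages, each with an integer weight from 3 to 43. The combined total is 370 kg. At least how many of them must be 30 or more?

If only k of them are at least 30, the other 9 − k are at most 29, so the total is at most k·43 + (9 − k)·29.
This must reach 370, so k·43 + (9 − k)·29 ≥ 370, giving k ≥ 8.
Exactly 8 works: 8 values at 43 and 1 at 29 total 373; lower one of the high values by 3 (still ≥ 30) to hit 370.

8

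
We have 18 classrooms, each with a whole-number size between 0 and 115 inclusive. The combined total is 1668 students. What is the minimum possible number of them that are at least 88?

Each value short of 88 is at most 87, costing at least 115 − 87 = 28 against the maximum total of 2070.
We can afford to lose at most 2070 − 1668 = 402, so at most ⌊402/28⌋ = 14 fall short, and at least 4 are ≥ 88.
Exactly 4 works: 4 values at 115 and 14 at 87 total 1678; lower one of the high values by 10 (still ≥ 88) to hit 1668.

4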